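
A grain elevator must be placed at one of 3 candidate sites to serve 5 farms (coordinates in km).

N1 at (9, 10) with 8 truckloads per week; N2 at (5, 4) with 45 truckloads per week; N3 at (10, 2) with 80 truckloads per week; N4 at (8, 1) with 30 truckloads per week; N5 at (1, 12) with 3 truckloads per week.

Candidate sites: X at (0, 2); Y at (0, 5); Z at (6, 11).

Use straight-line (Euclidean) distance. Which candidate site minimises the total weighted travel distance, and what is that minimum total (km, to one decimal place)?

X, total 1410.7 km

Total weighted distance at each candidate:
  X (0, 2): total = 1410.7
  Y (0, 5): total = 1436.6
  Z (6, 11): total = 1452.6
Minimum is at X with total 1410.7 km.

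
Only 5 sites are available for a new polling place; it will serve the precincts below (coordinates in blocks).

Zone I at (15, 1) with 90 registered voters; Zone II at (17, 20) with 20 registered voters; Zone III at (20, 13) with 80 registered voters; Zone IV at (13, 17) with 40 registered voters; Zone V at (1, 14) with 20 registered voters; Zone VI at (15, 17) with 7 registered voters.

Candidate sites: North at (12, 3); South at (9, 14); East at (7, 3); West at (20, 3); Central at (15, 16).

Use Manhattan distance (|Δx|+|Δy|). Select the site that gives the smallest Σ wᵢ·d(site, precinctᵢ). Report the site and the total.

Total weighted distance at each candidate:
  North (12, 3): total = 3489
  South (9, 14): total = 3453
  East (7, 3): total = 4574
  West (20, 3): total = 3403
  Central (15, 16): total = 2557
Minimum is at Central with total 2557 blocks.

Central, total 2557 blocks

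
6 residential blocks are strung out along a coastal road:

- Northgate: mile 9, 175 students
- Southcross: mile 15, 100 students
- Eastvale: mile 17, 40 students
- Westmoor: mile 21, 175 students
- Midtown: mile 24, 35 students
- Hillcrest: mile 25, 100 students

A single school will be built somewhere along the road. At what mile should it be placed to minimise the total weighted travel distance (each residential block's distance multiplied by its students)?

x = 17

For a sum of weighted absolute distances on a line, the optimum is the weighted median (not the mean). Total weight W = 625; half-weight = 312.5.
Sort by position and accumulate weight:
  mile 9 (Northgate, w=175) → cum 175
  mile 15 (Southcross, w=100) → cum 275
  mile 17 (Eastvale, w=40) → cum 315  ≥ 312.5 → median here
  mile 21 (Westmoor, w=175) → cum 490
  mile 24 (Midtown, w=35) → cum 525
  mile 25 (Hillcrest, w=100) → cum 625
Optimal location: mile 17.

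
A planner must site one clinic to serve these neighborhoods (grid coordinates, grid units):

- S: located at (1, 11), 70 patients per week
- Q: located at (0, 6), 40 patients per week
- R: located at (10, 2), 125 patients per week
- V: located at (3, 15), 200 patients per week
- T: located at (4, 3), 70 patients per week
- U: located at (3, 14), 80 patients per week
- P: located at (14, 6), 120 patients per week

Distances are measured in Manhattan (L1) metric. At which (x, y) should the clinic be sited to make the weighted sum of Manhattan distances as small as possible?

Manhattan distance separates: Σwᵢ(|x−xᵢ|+|y−yᵢ|) = Σwᵢ|x−xᵢ| + Σwᵢ|y−yᵢ|, so x and y are optimised independently as 1-D weighted medians.
Total weight W = 705; half = 352.5.
x-coordinate, sorted with cumulative weight:
  x=0 (Q, w=40) cum 40
  x=1 (S, w=70) cum 110
  x=3 (V, w=200) cum 310
  x=3 (U, w=80) cum 390  ← median
  x=4 (T, w=70) cum 460
  x=10 (R, w=125) cum 585
  x=14 (P, w=120) cum 705
⇒ x* = 3
y-coordinate, sorted with cumulative weight:
  y=2 (R, w=125) cum 125
  y=3 (T, w=70) cum 195
  y=6 (Q, w=40) cum 235
  y=6 (P, w=120) cum 355  ← median
  y=11 (S, w=70) cum 425
  y=14 (U, w=80) cum 505
  y=15 (V, w=200) cum 705
⇒ y* = 6

(3, 6)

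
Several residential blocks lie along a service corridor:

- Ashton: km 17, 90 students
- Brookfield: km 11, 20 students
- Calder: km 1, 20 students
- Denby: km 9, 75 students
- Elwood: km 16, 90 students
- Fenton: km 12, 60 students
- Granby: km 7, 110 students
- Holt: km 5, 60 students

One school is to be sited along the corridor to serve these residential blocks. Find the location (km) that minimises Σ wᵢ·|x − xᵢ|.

x = 9

For a sum of weighted absolute distances on a line, the optimum is the weighted median (not the mean). Total weight W = 525; half-weight = 262.5.
Sort by position and accumulate weight:
  km 1 (Calder, w=20) → cum 20
  km 5 (Holt, w=60) → cum 80
  km 7 (Granby, w=110) → cum 190
  km 9 (Denby, w=75) → cum 265  ≥ 262.5 → median here
  km 11 (Brookfield, w=20) → cum 285
  km 12 (Fenton, w=60) → cum 345
  km 16 (Elwood, w=90) → cum 435
  km 17 (Ashton, w=90) → cum 525
Optimal location: km 9.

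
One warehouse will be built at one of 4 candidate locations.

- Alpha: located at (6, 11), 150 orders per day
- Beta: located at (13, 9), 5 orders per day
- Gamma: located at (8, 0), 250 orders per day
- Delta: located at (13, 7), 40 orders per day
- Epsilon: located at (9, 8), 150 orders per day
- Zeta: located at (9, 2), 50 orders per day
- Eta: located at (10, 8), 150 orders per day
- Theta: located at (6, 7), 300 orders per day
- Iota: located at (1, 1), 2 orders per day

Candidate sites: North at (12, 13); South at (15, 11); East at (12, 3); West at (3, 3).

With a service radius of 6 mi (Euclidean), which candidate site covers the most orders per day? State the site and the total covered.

East, covering 640

Coverage radius r = 6 mi; a point is covered iff (Δx)²+(Δy)² ≤ 6² = 36.
  North (12, 13): covers {Beta, Epsilon, Eta} → 305
  South (15, 11): covers {Beta, Delta, Eta} → 195
  East (12, 3): covers {Gamma, Delta, Epsilon, Zeta, Eta} → 640
  West (3, 3): covers {Gamma, Theta, Iota} → 552
Maximum coverage at East: 640 orders per day.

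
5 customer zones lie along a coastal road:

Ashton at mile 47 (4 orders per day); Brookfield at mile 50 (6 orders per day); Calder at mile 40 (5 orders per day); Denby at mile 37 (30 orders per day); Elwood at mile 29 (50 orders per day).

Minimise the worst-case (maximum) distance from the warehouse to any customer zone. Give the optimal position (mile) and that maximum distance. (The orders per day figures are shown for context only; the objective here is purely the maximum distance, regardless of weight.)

The 1-center on a line is the midpoint of the two extreme points: leftmost at 29, rightmost at 50.
Optimal location = (29 + 50)/2 = 39.5; maximum distance = (50 − 29)/2 = 10.5.

location 39.5, max distance 10.5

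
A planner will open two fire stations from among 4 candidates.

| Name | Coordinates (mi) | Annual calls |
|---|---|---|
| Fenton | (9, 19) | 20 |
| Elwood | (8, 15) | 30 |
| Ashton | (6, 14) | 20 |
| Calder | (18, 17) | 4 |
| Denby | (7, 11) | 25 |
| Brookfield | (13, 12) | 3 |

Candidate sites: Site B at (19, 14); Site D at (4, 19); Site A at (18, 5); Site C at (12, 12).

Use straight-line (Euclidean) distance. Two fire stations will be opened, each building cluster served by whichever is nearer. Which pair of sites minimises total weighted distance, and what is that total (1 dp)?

{Site D, Site C}, total 519.4

Evaluate every pair (each demand assigned to the nearer of the two):
  {Site D, Site C}: total = 519.4
  {Site B, Site C}: total = 571.9
  {Site A, Site C}: total = 590.5
  {Site B, Site D}: total = 622.6
  {Site D, Site A}: total = 664.8
  {Site B, Site A}: total = 1155.8
Best pair: {Site D, Site C} with total 519.4.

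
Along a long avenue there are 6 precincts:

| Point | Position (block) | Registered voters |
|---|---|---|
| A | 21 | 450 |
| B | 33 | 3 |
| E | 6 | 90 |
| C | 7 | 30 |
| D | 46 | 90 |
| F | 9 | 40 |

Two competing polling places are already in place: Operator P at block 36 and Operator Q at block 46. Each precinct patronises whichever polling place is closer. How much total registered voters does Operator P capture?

613

The indifferent point is the midpoint (36+46)/2 = 41; precincts left of it (closer to Operator P at 36) go to Operator P, those right go to Operator Q.
  E at 6 (w=90) → Operator P
  C at 7 (w=30) → Operator P
  F at 9 (w=40) → Operator P
  A at 21 (w=450) → Operator P
  B at 33 (w=3) → Operator P
  D at 46 (w=90) → Operator Q
Operator P captures 613; Operator Q captures 90.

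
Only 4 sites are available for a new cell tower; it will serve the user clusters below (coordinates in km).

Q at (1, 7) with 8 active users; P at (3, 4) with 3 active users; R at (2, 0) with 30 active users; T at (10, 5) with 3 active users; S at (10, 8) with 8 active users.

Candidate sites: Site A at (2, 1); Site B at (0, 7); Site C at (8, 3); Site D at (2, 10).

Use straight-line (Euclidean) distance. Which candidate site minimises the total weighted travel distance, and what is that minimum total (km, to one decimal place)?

Total weighted distance at each candidate:
  Site A (2, 1): total = 200.0
  Site B (0, 7): total = 350.1
  Site C (8, 3): total = 332.6
  Site D (2, 10): total = 437.8
Minimum is at Site A with total 200.0 km.

Site A, total 200.0 km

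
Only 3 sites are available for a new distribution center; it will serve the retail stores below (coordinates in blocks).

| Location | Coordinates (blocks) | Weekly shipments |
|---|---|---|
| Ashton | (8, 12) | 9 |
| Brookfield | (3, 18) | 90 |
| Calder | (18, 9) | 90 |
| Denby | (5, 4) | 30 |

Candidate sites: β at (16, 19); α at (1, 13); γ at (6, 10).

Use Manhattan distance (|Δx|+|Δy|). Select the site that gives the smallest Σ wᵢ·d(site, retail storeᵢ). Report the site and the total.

γ, total 2406 blocks

Total weighted distance at each candidate:
  β (16, 19): total = 3255
  α (1, 13): total = 2982
  γ (6, 10): total = 2406
Minimum is at γ with total 2406 blocks.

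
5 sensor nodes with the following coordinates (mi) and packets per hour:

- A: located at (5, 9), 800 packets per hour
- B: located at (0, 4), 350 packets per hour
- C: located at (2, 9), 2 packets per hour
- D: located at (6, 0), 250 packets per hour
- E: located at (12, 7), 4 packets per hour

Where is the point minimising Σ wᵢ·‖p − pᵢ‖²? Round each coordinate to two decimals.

(3.95, 6.15)

The minimiser of Σwᵢ‖p−pᵢ‖² is the weighted centroid p* = (Σwᵢpᵢ)/(Σwᵢ).
Σwᵢ = 1406.
Σwᵢxᵢ = 800·5 + 350·0 + 2·2 + 250·6 + 4·12 = 5552.
Σwᵢyᵢ = 800·9 + 350·4 + 2·9 + 250·0 + 4·7 = 8646.
x* = 5552/1406 = 3.95, y* = 8646/1406 = 6.15.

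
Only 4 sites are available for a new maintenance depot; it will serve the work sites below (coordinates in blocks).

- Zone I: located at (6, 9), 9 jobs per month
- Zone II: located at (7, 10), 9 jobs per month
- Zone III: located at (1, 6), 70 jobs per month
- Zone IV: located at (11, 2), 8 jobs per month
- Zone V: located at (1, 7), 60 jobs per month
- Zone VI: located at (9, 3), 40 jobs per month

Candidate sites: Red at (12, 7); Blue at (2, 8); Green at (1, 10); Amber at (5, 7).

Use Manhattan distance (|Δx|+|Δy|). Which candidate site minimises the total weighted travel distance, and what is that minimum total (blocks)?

Total weighted distance at each candidate:
  Red (12, 7): total = 1972
  Blue (2, 8): total = 1038
  Green (1, 10): total = 1312
  Amber (5, 7): total = 1070
Minimum is at Blue with total 1038 blocks.

Blue, total 1038 blocks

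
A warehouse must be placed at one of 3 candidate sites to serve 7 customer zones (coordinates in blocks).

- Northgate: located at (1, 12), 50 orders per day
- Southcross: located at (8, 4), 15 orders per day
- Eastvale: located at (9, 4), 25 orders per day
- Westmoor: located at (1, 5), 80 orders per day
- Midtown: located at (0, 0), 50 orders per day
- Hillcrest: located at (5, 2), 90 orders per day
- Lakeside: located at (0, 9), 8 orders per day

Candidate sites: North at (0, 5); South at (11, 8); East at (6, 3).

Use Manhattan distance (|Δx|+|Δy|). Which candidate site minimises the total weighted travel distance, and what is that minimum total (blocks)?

Total weighted distance at each candidate:
  North (0, 5): total = 1867
  South (11, 8): total = 4121
  East (6, 3): total = 2131
Minimum is at North with total 1867 blocks.

North, total 1867 blocks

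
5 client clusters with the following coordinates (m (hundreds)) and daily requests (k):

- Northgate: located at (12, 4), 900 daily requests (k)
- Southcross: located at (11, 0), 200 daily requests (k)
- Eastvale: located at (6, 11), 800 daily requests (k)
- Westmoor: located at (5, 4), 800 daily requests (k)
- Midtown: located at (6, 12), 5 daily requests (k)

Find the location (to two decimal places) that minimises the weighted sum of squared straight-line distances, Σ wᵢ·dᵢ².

The minimiser of Σwᵢ‖p−pᵢ‖² is the weighted centroid p* = (Σwᵢpᵢ)/(Σwᵢ).
Σwᵢ = 2705.
Σwᵢxᵢ = 900·12 + 200·11 + 800·6 + 800·5 + 5·6 = 21830.
Σwᵢyᵢ = 900·4 + 200·0 + 800·11 + 800·4 + 5·12 = 15660.
x* = 21830/2705 = 8.07, y* = 15660/2705 = 5.79.

(8.07, 5.79)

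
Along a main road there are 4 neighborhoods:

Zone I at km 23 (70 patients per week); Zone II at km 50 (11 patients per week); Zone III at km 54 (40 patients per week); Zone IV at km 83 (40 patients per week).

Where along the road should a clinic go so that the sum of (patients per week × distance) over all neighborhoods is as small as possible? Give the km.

x = 50

For a sum of weighted absolute distances on a line, the optimum is the weighted median (not the mean). Total weight W = 161; half-weight = 80.5.
Sort by position and accumulate weight:
  km 23 (Zone I, w=70) → cum 70
  km 50 (Zone II, w=11) → cum 81  ≥ 80.5 → median here
  km 54 (Zone III, w=40) → cum 121
  km 83 (Zone IV, w=40) → cum 161
Optimal location: km 50.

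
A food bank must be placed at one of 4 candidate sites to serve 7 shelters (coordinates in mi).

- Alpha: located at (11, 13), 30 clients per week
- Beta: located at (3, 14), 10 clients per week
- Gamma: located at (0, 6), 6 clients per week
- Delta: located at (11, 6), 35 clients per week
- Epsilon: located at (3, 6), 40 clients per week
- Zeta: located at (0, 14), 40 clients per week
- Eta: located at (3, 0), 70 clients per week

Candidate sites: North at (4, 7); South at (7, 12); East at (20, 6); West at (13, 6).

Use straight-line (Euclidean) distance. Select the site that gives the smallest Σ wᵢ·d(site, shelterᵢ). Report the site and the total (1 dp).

Total weighted distance at each candidate:
  North (4, 7): total = 1493.6
  South (7, 12): total = 1941.2
  East (20, 6): total = 3768.5
  West (13, 6): total = 2321.4
Minimum is at North with total 1493.6 mi.

North, total 1493.6 mi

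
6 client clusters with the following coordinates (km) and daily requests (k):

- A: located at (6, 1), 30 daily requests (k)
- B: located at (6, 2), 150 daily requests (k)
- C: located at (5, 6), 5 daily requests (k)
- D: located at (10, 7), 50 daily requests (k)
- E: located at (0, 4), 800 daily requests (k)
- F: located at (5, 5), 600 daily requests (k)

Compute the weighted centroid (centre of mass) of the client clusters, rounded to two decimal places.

(2.82, 4.23)

The minimiser of Σwᵢ‖p−pᵢ‖² is the weighted centroid p* = (Σwᵢpᵢ)/(Σwᵢ).
Σwᵢ = 1635.
Σwᵢxᵢ = 30·6 + 150·6 + 5·5 + 50·10 + 800·0 + 600·5 = 4605.
Σwᵢyᵢ = 30·1 + 150·2 + 5·6 + 50·7 + 800·4 + 600·5 = 6910.
x* = 4605/1635 = 2.82, y* = 6910/1635 = 4.23.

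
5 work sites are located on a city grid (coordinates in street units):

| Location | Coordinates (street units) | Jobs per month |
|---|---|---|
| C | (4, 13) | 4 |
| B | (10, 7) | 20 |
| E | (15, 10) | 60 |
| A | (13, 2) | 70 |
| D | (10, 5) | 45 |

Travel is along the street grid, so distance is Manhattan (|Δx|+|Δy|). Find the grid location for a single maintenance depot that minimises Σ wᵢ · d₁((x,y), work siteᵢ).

(13, 5)

Manhattan distance separates: Σwᵢ(|x−xᵢ|+|y−yᵢ|) = Σwᵢ|x−xᵢ| + Σwᵢ|y−yᵢ|, so x and y are optimised independently as 1-D weighted medians.
Total weight W = 199; half = 99.5.
x-coordinate, sorted with cumulative weight:
  x=4 (C, w=4) cum 4
  x=10 (B, w=20) cum 24
  x=10 (D, w=45) cum 69
  x=13 (A, w=70) cum 139  ← median
  x=15 (E, w=60) cum 199
⇒ x* = 13
y-coordinate, sorted with cumulative weight:
  y=2 (A, w=70) cum 70
  y=5 (D, w=45) cum 115  ← median
  y=7 (B, w=20) cum 135
  y=10 (E, w=60) cum 195
  y=13 (C, w=4) cum 199
⇒ y* = 5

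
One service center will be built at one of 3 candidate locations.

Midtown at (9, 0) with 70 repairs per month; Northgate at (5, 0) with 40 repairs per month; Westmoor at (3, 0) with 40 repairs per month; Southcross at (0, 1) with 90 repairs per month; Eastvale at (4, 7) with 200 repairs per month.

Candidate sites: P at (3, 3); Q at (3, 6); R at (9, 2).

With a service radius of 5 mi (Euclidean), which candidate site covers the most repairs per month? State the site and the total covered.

Coverage radius r = 5 mi; a point is covered iff (Δx)²+(Δy)² ≤ 5² = 25.
  P (3, 3): covers {Northgate, Westmoor, Southcross, Eastvale} → 370
  Q (3, 6): covers {Eastvale} → 200
  R (9, 2): covers {Midtown, Northgate} → 110
Maximum coverage at P: 370 repairs per month.

P, covering 370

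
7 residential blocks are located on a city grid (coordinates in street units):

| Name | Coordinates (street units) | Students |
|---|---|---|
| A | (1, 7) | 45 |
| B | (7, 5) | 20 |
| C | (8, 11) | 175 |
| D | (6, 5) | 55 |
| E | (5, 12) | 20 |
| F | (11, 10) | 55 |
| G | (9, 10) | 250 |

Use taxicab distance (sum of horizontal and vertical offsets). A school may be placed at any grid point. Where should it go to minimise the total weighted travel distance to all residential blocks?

(8, 10)

Manhattan distance separates: Σwᵢ(|x−xᵢ|+|y−yᵢ|) = Σwᵢ|x−xᵢ| + Σwᵢ|y−yᵢ|, so x and y are optimised independently as 1-D weighted medians.
Total weight W = 620; half = 310.
x-coordinate, sorted with cumulative weight:
  x=1 (A, w=45) cum 45
  x=5 (E, w=20) cum 65
  x=6 (D, w=55) cum 120
  x=7 (B, w=20) cum 140
  x=8 (C, w=175) cum 315  ← median
  x=9 (G, w=250) cum 565
  x=11 (F, w=55) cum 620
⇒ x* = 8
y-coordinate, sorted with cumulative weight:
  y=5 (B, w=20) cum 20
  y=5 (D, w=55) cum 75
  y=7 (A, w=45) cum 120
  y=10 (F, w=55) cum 175
  y=10 (G, w=250) cum 425  ← median
  y=11 (C, w=175) cum 600
  y=12 (E, w=20) cum 620
⇒ y* = 10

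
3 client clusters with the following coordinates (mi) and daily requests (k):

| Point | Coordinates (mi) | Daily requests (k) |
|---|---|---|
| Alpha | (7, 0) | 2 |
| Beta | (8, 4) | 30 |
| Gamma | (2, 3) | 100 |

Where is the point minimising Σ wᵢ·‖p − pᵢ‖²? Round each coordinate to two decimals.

The minimiser of Σwᵢ‖p−pᵢ‖² is the weighted centroid p* = (Σwᵢpᵢ)/(Σwᵢ).
Σwᵢ = 132.
Σwᵢxᵢ = 2·7 + 30·8 + 100·2 = 454.
Σwᵢyᵢ = 2·0 + 30·4 + 100·3 = 420.
x* = 454/132 = 3.44, y* = 420/132 = 3.18.

(3.44, 3.18)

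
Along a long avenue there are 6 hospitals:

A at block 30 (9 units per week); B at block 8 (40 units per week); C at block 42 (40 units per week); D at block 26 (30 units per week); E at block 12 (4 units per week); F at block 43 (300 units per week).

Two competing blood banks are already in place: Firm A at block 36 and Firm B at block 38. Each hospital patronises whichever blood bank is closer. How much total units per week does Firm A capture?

The indifferent point is the midpoint (36+38)/2 = 37; hospitals left of it (closer to Firm A at 36) go to Firm A, those right go to Firm B.
  B at 8 (w=40) → Firm A
  E at 12 (w=4) → Firm A
  D at 26 (w=30) → Firm A
  A at 30 (w=9) → Firm A
  C at 42 (w=40) → Firm B
  F at 43 (w=300) → Firm B
Firm A captures 83; Firm B captures 340.

83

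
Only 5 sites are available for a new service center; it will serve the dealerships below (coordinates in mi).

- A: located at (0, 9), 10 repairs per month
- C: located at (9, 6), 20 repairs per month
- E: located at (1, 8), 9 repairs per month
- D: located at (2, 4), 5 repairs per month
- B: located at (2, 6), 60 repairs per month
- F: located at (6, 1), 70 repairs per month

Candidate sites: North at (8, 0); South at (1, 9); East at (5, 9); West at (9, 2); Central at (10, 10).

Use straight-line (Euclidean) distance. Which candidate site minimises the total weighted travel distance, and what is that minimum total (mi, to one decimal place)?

Total weighted distance at each candidate:
  North (8, 0): total = 1039.4
  South (1, 9): total = 1065.5
  East (5, 9): total = 1035.2
  West (9, 2): total = 1025.5
  Central (10, 10): total = 1542.0
Minimum is at West with total 1025.5 mi.

West, total 1025.5 mi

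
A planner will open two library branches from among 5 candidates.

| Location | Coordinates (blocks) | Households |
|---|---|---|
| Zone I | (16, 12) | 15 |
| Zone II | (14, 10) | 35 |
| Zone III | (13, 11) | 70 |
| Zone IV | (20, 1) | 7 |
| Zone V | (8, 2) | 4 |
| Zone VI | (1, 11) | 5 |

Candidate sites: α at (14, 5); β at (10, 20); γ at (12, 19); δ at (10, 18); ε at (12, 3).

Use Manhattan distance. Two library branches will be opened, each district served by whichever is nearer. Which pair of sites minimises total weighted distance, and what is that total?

{α, ε}, total 985

Evaluate every pair (each demand assigned to the nearer of the two):
  {α, ε}: total = 985
  {α, δ}: total = 986
  {α, β}: total = 996
  {α, γ}: total = 1001
  {γ, ε}: total = 1295
  {δ, ε}: total = 1295
  {β, ε}: total = 1320
  {γ, δ}: total = 1514
  {β, γ}: total = 1532
  {β, δ}: total = 1641
Best pair: {α, ε} with total 985.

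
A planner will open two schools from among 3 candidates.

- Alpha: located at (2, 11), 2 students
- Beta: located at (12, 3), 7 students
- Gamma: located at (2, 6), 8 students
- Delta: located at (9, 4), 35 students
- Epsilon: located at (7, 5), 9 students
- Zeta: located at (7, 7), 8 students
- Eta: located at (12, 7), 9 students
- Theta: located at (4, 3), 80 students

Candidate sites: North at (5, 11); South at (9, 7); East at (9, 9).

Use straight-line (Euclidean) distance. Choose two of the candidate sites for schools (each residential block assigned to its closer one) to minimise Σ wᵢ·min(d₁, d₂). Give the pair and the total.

{North, South}, total 773.4

Evaluate every pair (each demand assigned to the nearer of the two):
  {North, South}: total = 773.4
  {South, East}: total = 791.8
  {North, East}: total = 994.8
Best pair: {North, South} with total 773.4.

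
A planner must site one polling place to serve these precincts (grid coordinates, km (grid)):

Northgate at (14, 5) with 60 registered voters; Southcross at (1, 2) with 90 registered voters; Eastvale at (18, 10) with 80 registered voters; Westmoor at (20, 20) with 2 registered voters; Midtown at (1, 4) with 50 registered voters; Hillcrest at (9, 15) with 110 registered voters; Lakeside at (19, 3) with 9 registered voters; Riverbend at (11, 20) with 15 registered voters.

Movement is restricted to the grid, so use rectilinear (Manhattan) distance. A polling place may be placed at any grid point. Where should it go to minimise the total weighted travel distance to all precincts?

Manhattan distance separates: Σwᵢ(|x−xᵢ|+|y−yᵢ|) = Σwᵢ|x−xᵢ| + Σwᵢ|y−yᵢ|, so x and y are optimised independently as 1-D weighted medians.
Total weight W = 416; half = 208.
x-coordinate, sorted with cumulative weight:
  x=1 (Southcross, w=90) cum 90
  x=1 (Midtown, w=50) cum 140
  x=9 (Hillcrest, w=110) cum 250  ← median
  x=11 (Riverbend, w=15) cum 265
  x=14 (Northgate, w=60) cum 325
  x=18 (Eastvale, w=80) cum 405
  x=19 (Lakeside, w=9) cum 414
  x=20 (Westmoor, w=2) cum 416
⇒ x* = 9
y-coordinate, sorted with cumulative weight:
  y=2 (Southcross, w=90) cum 90
  y=3 (Lakeside, w=9) cum 99
  y=4 (Midtown, w=50) cum 149
  y=5 (Northgate, w=60) cum 209  ← median
  y=10 (Eastvale, w=80) cum 289
  y=15 (Hillcrest, w=110) cum 399
  y=20 (Westmoor, w=2) cum 401
  y=20 (Riverbend, w=15) cum 416
⇒ y* = 5

(9, 5)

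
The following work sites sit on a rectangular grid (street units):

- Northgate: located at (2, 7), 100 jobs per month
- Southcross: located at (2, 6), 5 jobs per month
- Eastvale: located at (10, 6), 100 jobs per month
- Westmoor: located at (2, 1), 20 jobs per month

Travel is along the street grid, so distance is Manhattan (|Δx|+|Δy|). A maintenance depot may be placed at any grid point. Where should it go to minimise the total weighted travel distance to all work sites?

Manhattan distance separates: Σwᵢ(|x−xᵢ|+|y−yᵢ|) = Σwᵢ|x−xᵢ| + Σwᵢ|y−yᵢ|, so x and y are optimised independently as 1-D weighted medians.
Total weight W = 225; half = 112.5.
x-coordinate, sorted with cumulative weight:
  x=2 (Northgate, w=100) cum 100
  x=2 (Southcross, w=5) cum 105
  x=2 (Westmoor, w=20) cum 125  ← median
  x=10 (Eastvale, w=100) cum 225
⇒ x* = 2
y-coordinate, sorted with cumulative weight:
  y=1 (Westmoor, w=20) cum 20
  y=6 (Southcross, w=5) cum 25
  y=6 (Eastvale, w=100) cum 125  ← median
  y=7 (Northgate, w=100) cum 225
⇒ y* = 6

(2, 6)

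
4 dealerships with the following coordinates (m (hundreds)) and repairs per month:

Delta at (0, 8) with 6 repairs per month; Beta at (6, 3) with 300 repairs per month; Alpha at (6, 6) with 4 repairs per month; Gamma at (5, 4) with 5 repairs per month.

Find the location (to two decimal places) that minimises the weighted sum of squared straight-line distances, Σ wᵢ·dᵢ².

(5.87, 3.15)

The minimiser of Σwᵢ‖p−pᵢ‖² is the weighted centroid p* = (Σwᵢpᵢ)/(Σwᵢ).
Σwᵢ = 315.
Σwᵢxᵢ = 6·0 + 300·6 + 4·6 + 5·5 = 1849.
Σwᵢyᵢ = 6·8 + 300·3 + 4·6 + 5·4 = 992.
x* = 1849/315 = 5.87, y* = 992/315 = 3.15.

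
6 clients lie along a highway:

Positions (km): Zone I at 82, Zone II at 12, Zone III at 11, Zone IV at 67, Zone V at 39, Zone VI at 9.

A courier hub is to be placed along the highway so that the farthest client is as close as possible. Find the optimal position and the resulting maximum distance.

The 1-center on a line is the midpoint of the two extreme points: leftmost at 9, rightmost at 82.
Optimal location = (9 + 82)/2 = 45.5; maximum distance = (82 − 9)/2 = 36.5.

location 45.5, max distance 36.5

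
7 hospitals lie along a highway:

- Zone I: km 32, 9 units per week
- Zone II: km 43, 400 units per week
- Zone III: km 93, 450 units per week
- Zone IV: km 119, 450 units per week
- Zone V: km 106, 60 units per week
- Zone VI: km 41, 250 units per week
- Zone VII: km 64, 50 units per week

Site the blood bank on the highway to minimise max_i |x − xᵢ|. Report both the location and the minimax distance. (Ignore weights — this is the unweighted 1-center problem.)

The 1-center on a line is the midpoint of the two extreme points: leftmost at 32, rightmost at 119.
Optimal location = (32 + 119)/2 = 75.5; maximum distance = (119 − 32)/2 = 43.5.

location 75.5, max distance 43.5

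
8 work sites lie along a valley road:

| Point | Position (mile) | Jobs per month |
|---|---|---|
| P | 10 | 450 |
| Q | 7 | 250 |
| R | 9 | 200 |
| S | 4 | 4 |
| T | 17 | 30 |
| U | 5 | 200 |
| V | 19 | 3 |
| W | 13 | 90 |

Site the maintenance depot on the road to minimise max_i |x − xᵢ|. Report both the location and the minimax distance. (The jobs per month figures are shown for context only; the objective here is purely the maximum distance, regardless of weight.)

location 11.5, max distance 7.5

The 1-center on a line is the midpoint of the two extreme points: leftmost at 4, rightmost at 19.
Optimal location = (4 + 19)/2 = 11.5; maximum distance = (19 − 4)/2 = 7.5.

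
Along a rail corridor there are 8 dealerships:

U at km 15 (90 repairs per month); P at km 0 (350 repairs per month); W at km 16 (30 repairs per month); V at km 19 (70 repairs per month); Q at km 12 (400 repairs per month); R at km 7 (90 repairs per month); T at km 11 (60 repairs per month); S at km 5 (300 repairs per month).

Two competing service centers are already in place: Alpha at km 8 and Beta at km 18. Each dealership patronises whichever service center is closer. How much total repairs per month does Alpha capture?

The indifferent point is the midpoint (8+18)/2 = 13; dealerships left of it (closer to Alpha at 8) go to Alpha, those right go to Beta.
  P at 0 (w=350) → Alpha
  S at 5 (w=300) → Alpha
  R at 7 (w=90) → Alpha
  T at 11 (w=60) → Alpha
  Q at 12 (w=400) → Alpha
  U at 15 (w=90) → Beta
  W at 16 (w=30) → Beta
  V at 19 (w=70) → Beta
Alpha captures 1200; Beta captures 190.

1200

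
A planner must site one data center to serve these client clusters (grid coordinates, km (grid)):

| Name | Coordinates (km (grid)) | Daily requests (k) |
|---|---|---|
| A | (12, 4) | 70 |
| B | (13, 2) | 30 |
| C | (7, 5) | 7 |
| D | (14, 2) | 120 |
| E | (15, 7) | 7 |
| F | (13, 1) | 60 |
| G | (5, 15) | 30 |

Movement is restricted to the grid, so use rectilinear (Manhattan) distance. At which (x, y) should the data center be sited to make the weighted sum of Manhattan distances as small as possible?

Manhattan distance separates: Σwᵢ(|x−xᵢ|+|y−yᵢ|) = Σwᵢ|x−xᵢ| + Σwᵢ|y−yᵢ|, so x and y are optimised independently as 1-D weighted medians.
Total weight W = 324; half = 162.
x-coordinate, sorted with cumulative weight:
  x=5 (G, w=30) cum 30
  x=7 (C, w=7) cum 37
  x=12 (A, w=70) cum 107
  x=13 (B, w=30) cum 137
  x=13 (F, w=60) cum 197  ← median
  x=14 (D, w=120) cum 317
  x=15 (E, w=7) cum 324
⇒ x* = 13
y-coordinate, sorted with cumulative weight:
  y=1 (F, w=60) cum 60
  y=2 (B, w=30) cum 90
  y=2 (D, w=120) cum 210  ← median
  y=4 (A, w=70) cum 280
  y=5 (C, w=7) cum 287
  y=7 (E, w=7) cum 294
  y=15 (G, w=30) cum 324
⇒ y* = 2

(13, 2)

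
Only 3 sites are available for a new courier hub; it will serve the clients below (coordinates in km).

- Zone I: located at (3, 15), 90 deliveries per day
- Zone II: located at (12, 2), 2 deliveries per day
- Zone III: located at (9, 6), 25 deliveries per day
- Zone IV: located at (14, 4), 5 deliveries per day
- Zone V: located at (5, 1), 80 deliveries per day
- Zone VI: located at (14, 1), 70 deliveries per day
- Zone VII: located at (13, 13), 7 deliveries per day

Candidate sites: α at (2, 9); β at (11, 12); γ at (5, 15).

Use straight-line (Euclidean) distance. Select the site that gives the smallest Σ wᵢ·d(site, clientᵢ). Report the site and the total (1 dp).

Total weighted distance at each candidate:
  α (2, 9): total = 2602.3
  β (11, 12): total = 2806.1
  γ (5, 15): total = 2869.6
Minimum is at α with total 2602.3 km.

α, total 2602.3 km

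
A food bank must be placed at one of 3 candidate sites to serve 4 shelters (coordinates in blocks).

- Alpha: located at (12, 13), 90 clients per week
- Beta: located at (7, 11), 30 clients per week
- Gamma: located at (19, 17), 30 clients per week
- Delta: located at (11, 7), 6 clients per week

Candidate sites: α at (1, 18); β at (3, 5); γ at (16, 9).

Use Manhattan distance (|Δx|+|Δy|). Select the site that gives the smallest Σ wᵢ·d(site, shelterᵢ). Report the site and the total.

γ, total 1422 blocks

Total weighted distance at each candidate:
  α (1, 18): total = 2526
  β (3, 5): total = 2730
  γ (16, 9): total = 1422
Minimum is at γ with total 1422 blocks.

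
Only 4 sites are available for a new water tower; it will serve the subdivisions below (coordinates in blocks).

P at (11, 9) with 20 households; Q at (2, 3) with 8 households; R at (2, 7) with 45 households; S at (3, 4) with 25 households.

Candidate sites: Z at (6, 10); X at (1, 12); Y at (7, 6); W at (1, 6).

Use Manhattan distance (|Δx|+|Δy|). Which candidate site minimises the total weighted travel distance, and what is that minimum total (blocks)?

Total weighted distance at each candidate:
  Z (6, 10): total = 748
  X (1, 12): total = 860
  Y (7, 6): total = 624
  W (1, 6): total = 482
Minimum is at W with total 482 blocks.

W, total 482 blocks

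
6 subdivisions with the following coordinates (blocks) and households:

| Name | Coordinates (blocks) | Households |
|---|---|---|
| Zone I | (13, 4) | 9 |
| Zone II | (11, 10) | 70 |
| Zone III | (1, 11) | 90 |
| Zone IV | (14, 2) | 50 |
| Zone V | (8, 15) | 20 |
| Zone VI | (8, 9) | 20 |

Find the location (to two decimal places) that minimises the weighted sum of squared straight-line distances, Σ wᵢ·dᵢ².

The minimiser of Σwᵢ‖p−pᵢ‖² is the weighted centroid p* = (Σwᵢpᵢ)/(Σwᵢ).
Σwᵢ = 259.
Σwᵢxᵢ = 9·13 + 70·11 + 90·1 + 50·14 + 20·8 + 20·8 = 1997.
Σwᵢyᵢ = 9·4 + 70·10 + 90·11 + 50·2 + 20·15 + 20·9 = 2306.
x* = 1997/259 = 7.71, y* = 2306/259 = 8.90.

(7.71, 8.90)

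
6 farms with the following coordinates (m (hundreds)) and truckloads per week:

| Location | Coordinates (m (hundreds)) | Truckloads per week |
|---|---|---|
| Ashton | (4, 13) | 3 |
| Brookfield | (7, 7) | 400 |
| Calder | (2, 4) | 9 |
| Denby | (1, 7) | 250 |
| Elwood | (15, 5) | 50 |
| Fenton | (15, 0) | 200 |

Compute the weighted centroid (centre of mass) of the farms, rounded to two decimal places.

(7.49, 5.35)

The minimiser of Σwᵢ‖p−pᵢ‖² is the weighted centroid p* = (Σwᵢpᵢ)/(Σwᵢ).
Σwᵢ = 912.
Σwᵢxᵢ = 3·4 + 400·7 + 9·2 + 250·1 + 50·15 + 200·15 = 6830.
Σwᵢyᵢ = 3·13 + 400·7 + 9·4 + 250·7 + 50·5 + 200·0 = 4875.
x* = 6830/912 = 7.49, y* = 4875/912 = 5.35.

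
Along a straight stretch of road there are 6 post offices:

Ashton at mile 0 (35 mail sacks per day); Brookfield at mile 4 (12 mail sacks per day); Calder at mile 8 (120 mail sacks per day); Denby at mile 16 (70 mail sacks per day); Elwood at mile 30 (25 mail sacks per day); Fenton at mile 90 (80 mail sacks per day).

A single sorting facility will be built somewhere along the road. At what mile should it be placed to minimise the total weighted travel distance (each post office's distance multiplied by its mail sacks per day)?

x = 16

For a sum of weighted absolute distances on a line, the optimum is the weighted median (not the mean). Total weight W = 342; half-weight = 171.
Sort by position and accumulate weight:
  mile 0 (Ashton, w=35) → cum 35
  mile 4 (Brookfield, w=12) → cum 47
  mile 8 (Calder, w=120) → cum 167
  mile 16 (Denby, w=70) → cum 237  ≥ 171 → median here
  mile 30 (Elwood, w=25) → cum 262
  mile 90 (Fenton, w=80) → cum 342
Optimal location: mile 16.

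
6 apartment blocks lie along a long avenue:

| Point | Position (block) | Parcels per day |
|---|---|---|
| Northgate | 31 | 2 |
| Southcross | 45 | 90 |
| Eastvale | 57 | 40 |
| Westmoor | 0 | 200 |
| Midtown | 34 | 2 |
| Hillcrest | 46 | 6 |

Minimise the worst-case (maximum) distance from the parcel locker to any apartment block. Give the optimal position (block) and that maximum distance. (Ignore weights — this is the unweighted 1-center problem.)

location 28.5, max distance 28.5

The 1-center on a line is the midpoint of the two extreme points: leftmost at 0, rightmost at 57.
Optimal location = (0 + 57)/2 = 28.5; maximum distance = (57 − 0)/2 = 28.5.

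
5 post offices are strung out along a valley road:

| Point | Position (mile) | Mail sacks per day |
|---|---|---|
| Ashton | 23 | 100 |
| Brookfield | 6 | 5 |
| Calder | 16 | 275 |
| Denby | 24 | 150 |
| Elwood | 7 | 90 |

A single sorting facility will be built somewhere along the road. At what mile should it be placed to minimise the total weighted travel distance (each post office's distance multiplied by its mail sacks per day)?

x = 16

For a sum of weighted absolute distances on a line, the optimum is the weighted median (not the mean). Total weight W = 620; half-weight = 310.
Sort by position and accumulate weight:
  mile 6 (Brookfield, w=5) → cum 5
  mile 7 (Elwood, w=90) → cum 95
  mile 16 (Calder, w=275) → cum 370  ≥ 310 → median here
  mile 23 (Ashton, w=100) → cum 470
  mile 24 (Denby, w=150) → cum 620
Optimal location: mile 16.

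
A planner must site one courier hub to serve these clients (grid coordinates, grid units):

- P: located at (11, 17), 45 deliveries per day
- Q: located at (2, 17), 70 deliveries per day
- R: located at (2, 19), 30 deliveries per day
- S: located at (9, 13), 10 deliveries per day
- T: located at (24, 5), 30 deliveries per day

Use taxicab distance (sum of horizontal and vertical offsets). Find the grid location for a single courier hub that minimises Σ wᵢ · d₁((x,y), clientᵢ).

Manhattan distance separates: Σwᵢ(|x−xᵢ|+|y−yᵢ|) = Σwᵢ|x−xᵢ| + Σwᵢ|y−yᵢ|, so x and y are optimised independently as 1-D weighted medians.
Total weight W = 185; half = 92.5.
x-coordinate, sorted with cumulative weight:
  x=2 (Q, w=70) cum 70
  x=2 (R, w=30) cum 100  ← median
  x=9 (S, w=10) cum 110
  x=11 (P, w=45) cum 155
  x=24 (T, w=30) cum 185
⇒ x* = 2
y-coordinate, sorted with cumulative weight:
  y=5 (T, w=30) cum 30
  y=13 (S, w=10) cum 40
  y=17 (P, w=45) cum 85
  y=17 (Q, w=70) cum 155  ← median
  y=19 (R, w=30) cum 185
⇒ y* = 17

(2, 17)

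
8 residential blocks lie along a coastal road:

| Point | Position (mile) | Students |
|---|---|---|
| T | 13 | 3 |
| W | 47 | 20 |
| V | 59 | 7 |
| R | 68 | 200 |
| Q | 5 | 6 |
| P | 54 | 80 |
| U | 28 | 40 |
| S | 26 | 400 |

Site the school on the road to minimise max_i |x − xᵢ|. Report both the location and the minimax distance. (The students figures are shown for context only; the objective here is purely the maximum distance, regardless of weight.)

The 1-center on a line is the midpoint of the two extreme points: leftmost at 5, rightmost at 68.
Optimal location = (5 + 68)/2 = 36.5; maximum distance = (68 − 5)/2 = 31.5.

location 36.5, max distance 31.5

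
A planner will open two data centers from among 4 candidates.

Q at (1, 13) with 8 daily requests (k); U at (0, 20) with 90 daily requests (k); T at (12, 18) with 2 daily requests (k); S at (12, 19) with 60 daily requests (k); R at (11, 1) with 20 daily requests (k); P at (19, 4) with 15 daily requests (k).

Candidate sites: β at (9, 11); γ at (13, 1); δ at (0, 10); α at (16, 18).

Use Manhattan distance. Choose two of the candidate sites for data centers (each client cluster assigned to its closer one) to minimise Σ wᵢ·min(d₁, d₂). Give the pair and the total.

Evaluate every pair (each demand assigned to the nearer of the two):
  {δ, α}: total = 1895
  {β, δ}: total = 2107
  {γ, α}: total = 2263
  {γ, δ}: total = 2283
  {β, α}: total = 2503
  {β, γ}: total = 2555
Best pair: {δ, α} with total 1895.

{δ, α}, total 1895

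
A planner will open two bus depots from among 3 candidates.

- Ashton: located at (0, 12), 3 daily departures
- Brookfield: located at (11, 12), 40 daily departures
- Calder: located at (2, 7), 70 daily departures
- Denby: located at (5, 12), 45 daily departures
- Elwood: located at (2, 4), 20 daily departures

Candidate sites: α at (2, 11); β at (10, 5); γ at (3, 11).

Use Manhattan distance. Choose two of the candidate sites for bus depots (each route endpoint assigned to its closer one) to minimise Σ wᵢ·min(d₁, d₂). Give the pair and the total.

{α, γ}, total 924

Evaluate every pair (each demand assigned to the nearer of the two):
  {α, γ}: total = 924
  {α, β}: total = 929
  {β, γ}: total = 977
Best pair: {α, γ} with total 924.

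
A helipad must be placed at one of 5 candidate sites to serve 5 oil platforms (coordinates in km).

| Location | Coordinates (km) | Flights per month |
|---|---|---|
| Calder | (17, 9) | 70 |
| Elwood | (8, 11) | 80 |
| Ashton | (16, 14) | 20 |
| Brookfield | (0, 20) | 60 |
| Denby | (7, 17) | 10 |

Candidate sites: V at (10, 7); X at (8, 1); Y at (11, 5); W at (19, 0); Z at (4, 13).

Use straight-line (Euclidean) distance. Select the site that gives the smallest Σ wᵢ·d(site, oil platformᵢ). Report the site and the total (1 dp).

Total weighted distance at each candidate:
  V (10, 7): total = 2140.2
  X (8, 1): total = 3345.4
  Y (11, 5): total = 2489.9
  W (19, 0): total = 4039.5
  Z (4, 13): total = 2084.4
Minimum is at Z with total 2084.4 km.

Z, total 2084.4 km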